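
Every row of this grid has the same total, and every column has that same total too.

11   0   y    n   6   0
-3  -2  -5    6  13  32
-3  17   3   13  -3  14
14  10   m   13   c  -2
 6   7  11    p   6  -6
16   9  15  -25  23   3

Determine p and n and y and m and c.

Rows 2 and 3 both sum to 41, so that's the common total.
Column 5: 6 + 13 − 3 + 6 + 23 = 45, so its missing entry is 41 − 45 = -4.
Row 5: 6 + 7 + 11 + 6 − 6 = 24, so its missing entry is 41 − 24 = 17.
Column 4: 6 + 13 + 13 + 17 − 25 = 24, so its missing entry is 41 − 24 = 17.
Row 1: 11 + 0 + 17 + 6 + 0 = 34, so its missing entry is 41 − 34 = 7.
Row 4: 14 + 10 + 13 − 4 − 2 = 31, so its missing entry is 41 − 31 = 10.

p = 17, n = 17, y = 7, m = 10, c = -4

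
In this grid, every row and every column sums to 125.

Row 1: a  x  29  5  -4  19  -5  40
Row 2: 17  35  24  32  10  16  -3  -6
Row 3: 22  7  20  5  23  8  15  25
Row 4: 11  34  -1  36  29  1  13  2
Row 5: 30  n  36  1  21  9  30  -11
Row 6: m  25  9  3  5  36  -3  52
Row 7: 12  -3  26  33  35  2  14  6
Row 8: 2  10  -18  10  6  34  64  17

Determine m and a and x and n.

m = -2, a = 33, x = 8, n = 9

The known cells in row 6 total 127, leaving 125 − 127 = -2 for the blank.
The known cells in row 5 total 116, leaving 125 − 116 = 9 for the blank.
The known cells in column 2 total 117, leaving 125 − 117 = 8 for the blank.
The known cells in row 1 total 92, leaving 125 − 92 = 33 for the blank.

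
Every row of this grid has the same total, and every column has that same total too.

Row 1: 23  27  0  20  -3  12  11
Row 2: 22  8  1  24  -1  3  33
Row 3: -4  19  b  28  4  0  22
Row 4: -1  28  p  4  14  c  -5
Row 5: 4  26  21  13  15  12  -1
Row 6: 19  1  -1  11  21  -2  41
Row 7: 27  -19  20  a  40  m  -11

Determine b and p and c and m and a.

b = 21, p = 28, c = 22, m = 43, a = -10

Rows 1 and 2 both sum to 90, so that's the common total.
Row 3 has -4 + 19 + 28 + 4 + 0 + 22 = 69; the blank must be 90 − 69 = 21.
Column 3 has 0 + 1 + 21 + 21 − 1 + 20 = 62; the blank must be 90 − 62 = 28.
Column 4 has 20 + 24 + 28 + 4 + 13 + 11 = 100; the blank must be 90 − 100 = -10.
Row 7 has 27 − 19 + 20 − 10 + 40 − 11 = 47; the blank must be 90 − 47 = 43.
Row 4 has -1 + 28 + 28 + 4 + 14 − 5 = 68; the blank must be 90 − 68 = 22.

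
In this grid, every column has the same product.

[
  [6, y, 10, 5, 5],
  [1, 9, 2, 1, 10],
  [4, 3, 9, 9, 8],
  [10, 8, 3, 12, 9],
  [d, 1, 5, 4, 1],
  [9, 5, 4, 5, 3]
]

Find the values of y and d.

Columns 4 and 5 each multiply to 10800, so every column has product 10800.
Column 2: 9×3×8×1×5 = 1080, so the missing entry is 10800 ÷ 1080 = 10.
Column 1: 6×1×4×10×9 = 2160, so the missing entry is 10800 ÷ 2160 = 5.

y = 10, d = 5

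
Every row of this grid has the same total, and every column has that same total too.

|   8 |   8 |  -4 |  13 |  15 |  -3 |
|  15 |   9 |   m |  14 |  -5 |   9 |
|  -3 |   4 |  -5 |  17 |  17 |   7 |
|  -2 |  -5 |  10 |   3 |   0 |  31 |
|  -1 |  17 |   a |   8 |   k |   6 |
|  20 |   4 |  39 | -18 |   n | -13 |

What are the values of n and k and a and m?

n = 5, k = 5, a = 2, m = -5

Rows 1 and 3 both sum to 37, so that's the common total.
Row 6: 20 + 4 + 39 − 18 − 13 = 32, so its missing entry is 37 − 32 = 5.
Column 5: 15 − 5 + 17 + 0 + 5 = 32, so its missing entry is 37 − 32 = 5.
Row 2: 15 + 9 + 14 − 5 + 9 = 42, so its missing entry is 37 − 42 = -5.
Row 5: -1 + 17 + 8 + 5 + 6 = 35, so its missing entry is 37 − 35 = 2.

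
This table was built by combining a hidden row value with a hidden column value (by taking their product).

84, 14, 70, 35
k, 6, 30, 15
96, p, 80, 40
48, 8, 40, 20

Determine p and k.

p = 16, k = 36

Each row is a constant multiple of every other row — this is a multiplication table with the headers hidden.
Row 3 is 40/35 = 8/7 times row 1, so its entry in column 2 is 14 × 8/7 = 16.
Row 2 is 15/35 = 3/7 times row 1, so its entry in column 1 is 84 × 3/7 = 36.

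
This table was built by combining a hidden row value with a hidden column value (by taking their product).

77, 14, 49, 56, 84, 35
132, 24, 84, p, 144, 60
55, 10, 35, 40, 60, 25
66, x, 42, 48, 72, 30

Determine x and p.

x = 12, p = 96

Each row is a constant multiple of every other row — this is a multiplication table with the headers hidden.
Row 4 is 42/49 = 6/7 times row 1, so its entry in column 2 is 14 × 6/7 = 12.
Row 2 is 84/49 = 12/7 times row 1, so its entry in column 4 is 56 × 12/7 = 96.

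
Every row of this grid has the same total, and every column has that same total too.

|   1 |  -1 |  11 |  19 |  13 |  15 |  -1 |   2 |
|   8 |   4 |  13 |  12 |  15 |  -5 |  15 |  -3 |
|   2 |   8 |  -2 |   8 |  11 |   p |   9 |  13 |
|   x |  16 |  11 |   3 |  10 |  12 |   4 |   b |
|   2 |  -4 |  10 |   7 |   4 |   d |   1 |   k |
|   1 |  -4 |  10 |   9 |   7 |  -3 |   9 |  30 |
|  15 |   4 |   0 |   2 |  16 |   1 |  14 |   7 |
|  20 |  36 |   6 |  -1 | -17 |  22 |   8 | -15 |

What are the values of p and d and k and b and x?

Rows 1 and 2 both sum to 59, so that's the common total.
The known cells in column 1 total 49, leaving 59 − 49 = 10 for the blank.
The known cells in row 4 total 66, leaving 59 − 66 = -7 for the blank.
The known cells in row 3 total 49, leaving 59 − 49 = 10 for the blank.
The known cells in column 6 total 52, leaving 59 − 52 = 7 for the blank.
The known cells in row 5 total 27, leaving 59 − 27 = 32 for the blank.

p = 10, d = 7, k = 32, b = -7, x = 10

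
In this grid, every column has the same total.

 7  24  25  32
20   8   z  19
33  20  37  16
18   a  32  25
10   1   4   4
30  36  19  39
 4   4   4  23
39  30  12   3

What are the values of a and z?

a = 38, z = 28

The complete columns each total 161.
Column 2 is missing 161 − 123 = 38 (since 24 + 8 + 20 + 1 + 36 + 4 + 30 = 123).
Column 3 is missing 161 − 133 = 28 (since 25 + 37 + 32 + 4 + 19 + 4 + 12 = 133).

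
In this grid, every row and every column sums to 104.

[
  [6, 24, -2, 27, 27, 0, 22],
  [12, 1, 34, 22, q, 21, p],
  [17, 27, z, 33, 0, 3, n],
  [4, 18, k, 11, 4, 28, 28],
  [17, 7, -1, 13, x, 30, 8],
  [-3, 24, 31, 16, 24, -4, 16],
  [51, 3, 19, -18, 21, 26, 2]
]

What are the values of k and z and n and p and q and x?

k = 11, z = 12, n = 12, p = 16, q = -2, x = 30

The known cells in row 5 total 74, leaving 104 − 74 = 30 for the blank.
The known cells in column 5 total 106, leaving 104 − 106 = -2 for the blank.
The known cells in row 2 total 88, leaving 104 − 88 = 16 for the blank.
The known cells in column 7 total 92, leaving 104 − 92 = 12 for the blank.
The known cells in row 3 total 92, leaving 104 − 92 = 12 for the blank.
The known cells in row 4 total 93, leaving 104 − 93 = 11 for the blank.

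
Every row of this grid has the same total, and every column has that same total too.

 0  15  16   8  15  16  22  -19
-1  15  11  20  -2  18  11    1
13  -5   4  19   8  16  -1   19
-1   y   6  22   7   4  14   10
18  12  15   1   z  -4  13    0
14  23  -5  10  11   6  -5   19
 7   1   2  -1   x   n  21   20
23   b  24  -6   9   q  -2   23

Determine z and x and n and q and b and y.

Rows 1 and 2 both sum to 73, so that's the common total.
Row 5 has 18 + 12 + 15 + 1 − 4 + 13 + 0 = 55; the blank must be 73 − 55 = 18.
Row 4 has -1 + 6 + 22 + 7 + 4 + 14 + 10 = 62; the blank must be 73 − 62 = 11.
Column 2 has 15 + 15 − 5 + 11 + 12 + 23 + 1 = 72; the blank must be 73 − 72 = 1.
Column 5 has 15 − 2 + 8 + 7 + 18 + 11 + 9 = 66; the blank must be 73 − 66 = 7.
Row 7 has 7 + 1 + 2 − 1 + 7 + 21 + 20 = 57; the blank must be 73 − 57 = 16.
Row 8 has 23 + 1 + 24 − 6 + 9 − 2 + 23 = 72; the blank must be 73 − 72 = 1.

z = 18, x = 7, n = 16, q = 1, b = 1, y = 11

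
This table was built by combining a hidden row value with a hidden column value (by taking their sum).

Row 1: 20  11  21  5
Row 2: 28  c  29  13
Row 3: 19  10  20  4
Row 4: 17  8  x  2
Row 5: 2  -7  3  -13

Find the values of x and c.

The difference between any two rows is the same in every column — this is an addition table with the headers hidden.
Row 4 minus row 1 is 17 − 20 = -3, so its entry in column 3 is 21 + (-3) = 18.
Row 2 minus row 1 is 28 − 20 = 8, so its entry in column 2 is 11 + 8 = 19.

x = 18, c = 19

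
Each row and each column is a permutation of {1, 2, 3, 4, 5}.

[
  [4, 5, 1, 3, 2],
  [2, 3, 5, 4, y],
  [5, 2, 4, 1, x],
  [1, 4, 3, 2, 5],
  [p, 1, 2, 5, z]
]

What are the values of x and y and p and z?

Cell (3,5): row 3 already has {1, 2, 4, 5} → 3.
Cell (5,1): column 1 already has {1, 2, 4, 5} → 3.
At (row 5, col 5): row 5 already has {1, 2, 3, 5}, so the value is 4.
Cell (2,5): row 2 already has {2, 3, 4, 5} → 1.

x = 3, y = 1, p = 3, z = 4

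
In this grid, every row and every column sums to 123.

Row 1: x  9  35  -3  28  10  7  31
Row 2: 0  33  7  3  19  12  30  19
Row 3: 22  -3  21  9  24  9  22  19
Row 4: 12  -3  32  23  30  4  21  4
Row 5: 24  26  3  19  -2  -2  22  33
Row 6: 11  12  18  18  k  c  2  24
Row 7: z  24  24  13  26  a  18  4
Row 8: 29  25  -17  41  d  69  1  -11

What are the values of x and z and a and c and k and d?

Row 8: 29 + 25 − 17 + 41 + 69 + 1 − 11 = 137, so its missing entry is 123 − 137 = -14.
Row 1: 9 + 35 − 3 + 28 + 10 + 7 + 31 = 117, so its missing entry is 123 − 117 = 6.
Column 5: 28 + 19 + 24 + 30 − 2 + 26 − 14 = 111, so its missing entry is 123 − 111 = 12.
Row 6: 11 + 12 + 18 + 18 + 12 + 2 + 24 = 97, so its missing entry is 123 − 97 = 26.
Column 6: 10 + 12 + 9 + 4 − 2 + 26 + 69 = 128, so its missing entry is 123 − 128 = -5.
Row 7: 24 + 24 + 13 + 26 − 5 + 18 + 4 = 104, so its missing entry is 123 − 104 = 19.

x = 6, z = 19, a = -5, c = 26, k = 12, d = -14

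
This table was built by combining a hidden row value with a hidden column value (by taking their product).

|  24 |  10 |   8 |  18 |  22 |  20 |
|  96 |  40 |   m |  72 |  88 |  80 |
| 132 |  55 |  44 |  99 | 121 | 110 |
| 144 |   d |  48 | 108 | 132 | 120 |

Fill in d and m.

d = 60, m = 32

Each row is a constant multiple of every other row — this is a multiplication table with the headers hidden.
Row 4 is 144/24 = 6/1 times row 1, so its entry in column 2 is 10 × 6/1 = 60.
Row 2 is 96/24 = 4/1 times row 1, so its entry in column 3 is 8 × 4/1 = 32.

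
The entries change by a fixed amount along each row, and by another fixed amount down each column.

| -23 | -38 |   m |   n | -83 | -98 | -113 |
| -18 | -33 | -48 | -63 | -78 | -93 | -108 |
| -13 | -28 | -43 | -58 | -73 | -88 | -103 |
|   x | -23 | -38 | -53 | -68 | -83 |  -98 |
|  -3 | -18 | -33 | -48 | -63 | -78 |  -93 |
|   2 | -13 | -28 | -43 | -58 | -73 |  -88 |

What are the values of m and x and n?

Along each row the entries change by -15 per step; down each column they change by 5.
Row 1: from -23 at column 1, stepping by -15 to column 3 gives -53.
Row 4: from -23 at column 2, stepping by -15 to column 1 gives -8.
Row 1: from -23 at column 1, stepping by -15 to column 4 gives -68.

m = -53, x = -8, n = -68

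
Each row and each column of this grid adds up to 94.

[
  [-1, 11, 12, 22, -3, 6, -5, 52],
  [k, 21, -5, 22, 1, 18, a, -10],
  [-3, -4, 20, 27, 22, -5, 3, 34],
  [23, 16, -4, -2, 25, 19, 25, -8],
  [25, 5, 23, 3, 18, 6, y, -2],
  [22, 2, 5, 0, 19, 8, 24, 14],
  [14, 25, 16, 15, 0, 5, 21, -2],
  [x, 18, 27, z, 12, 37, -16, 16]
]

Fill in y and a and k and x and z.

Row 5: 25 + 5 + 23 + 3 + 18 + 6 − 2 = 78, so its missing entry is 94 − 78 = 16.
Column 4: 22 + 22 + 27 − 2 + 3 + 0 + 15 = 87, so its missing entry is 94 − 87 = 7.
Row 8: 18 + 27 + 7 + 12 + 37 − 16 + 16 = 101, so its missing entry is 94 − 101 = -7.
Column 1: -1 − 3 + 23 + 25 + 22 + 14 − 7 = 73, so its missing entry is 94 − 73 = 21.
Row 2: 21 + 21 − 5 + 22 + 1 + 18 − 10 = 68, so its missing entry is 94 − 68 = 26.

y = 16, a = 26, k = 21, x = -7, z = 7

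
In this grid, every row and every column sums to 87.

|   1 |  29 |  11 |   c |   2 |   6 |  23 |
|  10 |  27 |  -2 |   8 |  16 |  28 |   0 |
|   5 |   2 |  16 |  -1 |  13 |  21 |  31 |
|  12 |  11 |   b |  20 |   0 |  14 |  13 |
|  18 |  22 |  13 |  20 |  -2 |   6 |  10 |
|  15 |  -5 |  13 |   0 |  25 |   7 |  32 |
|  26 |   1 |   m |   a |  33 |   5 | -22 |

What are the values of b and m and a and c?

The known cells in row 4 total 70, leaving 87 − 70 = 17 for the blank.
The known cells in column 3 total 68, leaving 87 − 68 = 19 for the blank.
The known cells in row 7 total 62, leaving 87 − 62 = 25 for the blank.
The known cells in row 1 total 72, leaving 87 − 72 = 15 for the blank.

b = 17, m = 19, a = 25, c = 15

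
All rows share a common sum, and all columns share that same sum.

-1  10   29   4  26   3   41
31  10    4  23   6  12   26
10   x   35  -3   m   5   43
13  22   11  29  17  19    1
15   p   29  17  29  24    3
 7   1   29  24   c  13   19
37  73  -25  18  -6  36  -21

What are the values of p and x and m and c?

Rows 1 and 2 both sum to 112, so that's the common total.
Row 6 has 7 + 1 + 29 + 24 + 13 + 19 = 93; the blank must be 112 − 93 = 19.
Column 5 has 26 + 6 + 17 + 29 + 19 − 6 = 91; the blank must be 112 − 91 = 21.
Row 5 has 15 + 29 + 17 + 29 + 24 + 3 = 117; the blank must be 112 − 117 = -5.
Row 3 has 10 + 35 − 3 + 21 + 5 + 43 = 111; the blank must be 112 − 111 = 1.

p = -5, x = 1, m = 21, c = 19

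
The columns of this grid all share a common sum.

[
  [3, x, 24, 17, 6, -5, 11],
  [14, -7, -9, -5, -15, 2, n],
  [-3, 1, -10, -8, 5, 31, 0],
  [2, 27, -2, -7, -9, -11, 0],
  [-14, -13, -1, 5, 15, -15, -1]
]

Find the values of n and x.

Columns 3 and 4 both add up to 2, so every column sums to 2.
Column 7: 11 + 0 + 0 − 1 = 10, so the missing entry is 2 − 10 = -8.
Column 2: -7 + 1 + 27 − 13 = 8, so the missing entry is 2 − 8 = -6.

n = -8, x = -6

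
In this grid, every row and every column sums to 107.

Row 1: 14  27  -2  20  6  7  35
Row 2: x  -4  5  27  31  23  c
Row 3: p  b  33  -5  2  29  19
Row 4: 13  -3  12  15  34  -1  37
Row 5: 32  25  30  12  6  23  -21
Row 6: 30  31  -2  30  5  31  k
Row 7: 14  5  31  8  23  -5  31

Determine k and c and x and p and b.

k = -18, c = 24, x = 1, p = 3, b = 26

Column 2 has 27 − 4 − 3 + 25 + 31 + 5 = 81; the blank must be 107 − 81 = 26.
Row 3 has 26 + 33 − 5 + 2 + 29 + 19 = 104; the blank must be 107 − 104 = 3.
Row 6 has 30 + 31 − 2 + 30 + 5 + 31 = 125; the blank must be 107 − 125 = -18.
Column 1 has 14 + 3 + 13 + 32 + 30 + 14 = 106; the blank must be 107 − 106 = 1.
Row 2 has 1 − 4 + 5 + 27 + 31 + 23 = 83; the blank must be 107 − 83 = 24.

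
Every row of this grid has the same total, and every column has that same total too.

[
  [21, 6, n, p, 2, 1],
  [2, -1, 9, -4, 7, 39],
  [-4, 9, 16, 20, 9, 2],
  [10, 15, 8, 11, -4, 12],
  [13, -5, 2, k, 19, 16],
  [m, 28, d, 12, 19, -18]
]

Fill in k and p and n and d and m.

Rows 2 and 3 both sum to 52, so that's the common total.
Row 5: 13 − 5 + 2 + 19 + 16 = 45, so its missing entry is 52 − 45 = 7.
Column 4: -4 + 20 + 11 + 7 + 12 = 46, so its missing entry is 52 − 46 = 6.
Row 1: 21 + 6 + 6 + 2 + 1 = 36, so its missing entry is 52 − 36 = 16.
Column 1: 21 + 2 − 4 + 10 + 13 = 42, so its missing entry is 52 − 42 = 10.
Row 6: 10 + 28 + 12 + 19 − 18 = 51, so its missing entry is 52 − 51 = 1.

k = 7, p = 6, n = 16, d = 1, m = 10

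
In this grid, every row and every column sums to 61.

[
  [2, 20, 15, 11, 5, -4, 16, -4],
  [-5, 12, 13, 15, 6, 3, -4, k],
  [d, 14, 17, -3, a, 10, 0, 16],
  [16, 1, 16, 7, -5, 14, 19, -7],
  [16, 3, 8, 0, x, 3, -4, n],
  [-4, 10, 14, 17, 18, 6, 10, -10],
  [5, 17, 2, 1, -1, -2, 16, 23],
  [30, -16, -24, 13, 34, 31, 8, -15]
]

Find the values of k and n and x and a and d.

Column 1 has 2 − 5 + 16 + 16 − 4 + 5 + 30 = 60; the blank must be 61 − 60 = 1.
Row 3 has 1 + 14 + 17 − 3 + 10 + 0 + 16 = 55; the blank must be 61 − 55 = 6.
Column 5 has 5 + 6 + 6 − 5 + 18 − 1 + 34 = 63; the blank must be 61 − 63 = -2.
Row 2 has -5 + 12 + 13 + 15 + 6 + 3 − 4 = 40; the blank must be 61 − 40 = 21.
Row 5 has 16 + 3 + 8 + 0 − 2 + 3 − 4 = 24; the blank must be 61 − 24 = 37.

k = 21, n = 37, x = -2, a = 6, d = 1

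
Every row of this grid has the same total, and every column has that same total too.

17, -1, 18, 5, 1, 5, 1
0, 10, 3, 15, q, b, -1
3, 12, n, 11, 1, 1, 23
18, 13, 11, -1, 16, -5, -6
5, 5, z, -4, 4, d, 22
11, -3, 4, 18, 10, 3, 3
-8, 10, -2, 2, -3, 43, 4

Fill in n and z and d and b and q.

Rows 1 and 4 both sum to 46, so that's the common total.
The known cells in column 5 total 29, leaving 46 − 29 = 17 for the blank.
The known cells in row 2 total 44, leaving 46 − 44 = 2 for the blank.
The known cells in column 6 total 49, leaving 46 − 49 = -3 for the blank.
The known cells in row 5 total 29, leaving 46 − 29 = 17 for the blank.
The known cells in row 3 total 51, leaving 46 − 51 = -5 for the blank.

n = -5, z = 17, d = -3, b = 2, q = 17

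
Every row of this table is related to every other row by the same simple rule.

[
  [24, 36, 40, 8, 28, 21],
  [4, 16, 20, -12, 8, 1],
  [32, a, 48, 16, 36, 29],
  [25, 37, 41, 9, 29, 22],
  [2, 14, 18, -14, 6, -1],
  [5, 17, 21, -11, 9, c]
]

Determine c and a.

c = 2, a = 44

The difference between any two rows is the same in every column — this is an addition table with the headers hidden.
Row 6 minus row 1 is 21 − 40 = -19, so its entry in column 6 is 21 + (-19) = 2.
Row 3 minus row 1 is 48 − 40 = 8, so its entry in column 2 is 36 + 8 = 44.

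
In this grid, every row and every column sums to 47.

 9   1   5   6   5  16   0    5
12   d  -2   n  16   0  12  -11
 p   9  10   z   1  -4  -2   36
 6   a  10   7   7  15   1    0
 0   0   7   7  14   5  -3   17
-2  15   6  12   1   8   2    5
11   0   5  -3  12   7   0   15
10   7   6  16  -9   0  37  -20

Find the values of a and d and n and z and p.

a = 1, d = 14, n = 6, z = -4, p = 1

Row 4: 6 + 10 + 7 + 7 + 15 + 1 + 0 = 46, so its missing entry is 47 − 46 = 1.
Column 2: 1 + 9 + 1 + 0 + 15 + 0 + 7 = 33, so its missing entry is 47 − 33 = 14.
Column 1: 9 + 12 + 6 + 0 − 2 + 11 + 10 = 46, so its missing entry is 47 − 46 = 1.
Row 3: 1 + 9 + 10 + 1 − 4 − 2 + 36 = 51, so its missing entry is 47 − 51 = -4.
Row 2: 12 + 14 − 2 + 16 + 0 + 12 − 11 = 41, so its missing entry is 47 − 41 = 6.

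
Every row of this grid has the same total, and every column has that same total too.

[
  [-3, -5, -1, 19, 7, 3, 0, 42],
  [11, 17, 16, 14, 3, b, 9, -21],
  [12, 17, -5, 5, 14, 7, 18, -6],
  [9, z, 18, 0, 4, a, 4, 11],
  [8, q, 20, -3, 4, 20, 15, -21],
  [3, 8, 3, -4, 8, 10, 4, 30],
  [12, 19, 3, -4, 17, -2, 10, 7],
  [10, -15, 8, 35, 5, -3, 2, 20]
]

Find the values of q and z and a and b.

Rows 1 and 3 both sum to 62, so that's the common total.
The known cells in row 5 total 43, leaving 62 − 43 = 19 for the blank.
The known cells in column 2 total 60, leaving 62 − 60 = 2 for the blank.
The known cells in row 4 total 48, leaving 62 − 48 = 14 for the blank.
The known cells in row 2 total 49, leaving 62 − 49 = 13 for the blank.

q = 19, z = 2, a = 14, b = 13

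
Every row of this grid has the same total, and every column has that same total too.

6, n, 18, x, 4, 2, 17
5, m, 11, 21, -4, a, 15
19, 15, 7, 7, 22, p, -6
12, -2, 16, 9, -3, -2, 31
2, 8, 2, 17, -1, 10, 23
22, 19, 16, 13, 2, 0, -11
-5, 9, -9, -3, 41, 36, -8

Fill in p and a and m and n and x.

Rows 4 and 5 both sum to 61, so that's the common total.
The known cells in column 4 total 64, leaving 61 − 64 = -3 for the blank.
The known cells in row 1 total 44, leaving 61 − 44 = 17 for the blank.
The known cells in column 2 total 66, leaving 61 − 66 = -5 for the blank.
The known cells in row 2 total 43, leaving 61 − 43 = 18 for the blank.
The known cells in row 3 total 64, leaving 61 − 64 = -3 for the blank.

p = -3, a = 18, m = -5, n = 17, x = -3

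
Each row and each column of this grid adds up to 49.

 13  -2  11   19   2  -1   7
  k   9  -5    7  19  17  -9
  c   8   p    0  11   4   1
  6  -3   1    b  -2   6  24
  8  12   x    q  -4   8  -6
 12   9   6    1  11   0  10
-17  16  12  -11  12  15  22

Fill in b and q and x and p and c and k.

b = 17, q = 16, x = 15, p = 9, c = 16, k = 11

Row 4 has 6 − 3 + 1 − 2 + 6 + 24 = 32; the blank must be 49 − 32 = 17.
Column 4 has 19 + 7 + 0 + 17 + 1 − 11 = 33; the blank must be 49 − 33 = 16.
Row 5 has 8 + 12 + 16 − 4 + 8 − 6 = 34; the blank must be 49 − 34 = 15.
Column 3 has 11 − 5 + 1 + 15 + 6 + 12 = 40; the blank must be 49 − 40 = 9.
Row 3 has 8 + 9 + 0 + 11 + 4 + 1 = 33; the blank must be 49 − 33 = 16.
Row 2 has 9 − 5 + 7 + 19 + 17 − 9 = 38; the blank must be 49 − 38 = 11.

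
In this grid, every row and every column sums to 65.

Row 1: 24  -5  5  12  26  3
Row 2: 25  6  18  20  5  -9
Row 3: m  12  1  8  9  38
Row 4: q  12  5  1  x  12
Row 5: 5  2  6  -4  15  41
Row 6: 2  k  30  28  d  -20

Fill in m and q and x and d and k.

m = -3, q = 12, x = 23, d = -13, k = 38

The known cells in row 3 total 68, leaving 65 − 68 = -3 for the blank.
The known cells in column 2 total 27, leaving 65 − 27 = 38 for the blank.
The known cells in row 6 total 78, leaving 65 − 78 = -13 for the blank.
The known cells in column 5 total 42, leaving 65 − 42 = 23 for the blank.
The known cells in row 4 total 53, leaving 65 − 53 = 12 for the blank.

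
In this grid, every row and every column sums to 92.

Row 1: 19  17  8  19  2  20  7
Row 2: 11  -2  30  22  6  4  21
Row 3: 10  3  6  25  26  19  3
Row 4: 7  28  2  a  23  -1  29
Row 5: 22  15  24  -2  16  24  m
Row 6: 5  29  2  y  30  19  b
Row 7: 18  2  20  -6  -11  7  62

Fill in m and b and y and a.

m = -7, b = -23, y = 30, a = 4

Row 4: 7 + 28 + 2 + 23 − 1 + 29 = 88, so its missing entry is 92 − 88 = 4.
Column 4: 19 + 22 + 25 + 4 − 2 − 6 = 62, so its missing entry is 92 − 62 = 30.
Row 5: 22 + 15 + 24 − 2 + 16 + 24 = 99, so its missing entry is 92 − 99 = -7.
Row 6: 5 + 29 + 2 + 30 + 30 + 19 = 115, so its missing entry is 92 − 115 = -23.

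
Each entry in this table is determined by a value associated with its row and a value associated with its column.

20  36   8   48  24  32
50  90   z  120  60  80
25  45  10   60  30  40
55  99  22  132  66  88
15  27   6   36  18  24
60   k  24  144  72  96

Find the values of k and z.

k = 108, z = 20

Each row is a constant multiple of every other row — this is a multiplication table with the headers hidden.
Row 6 is 72/24 = 3/1 times row 1, so its entry in column 2 is 36 × 3/1 = 108.
Row 2 is 60/24 = 5/2 times row 1, so its entry in column 3 is 8 × 5/2 = 20.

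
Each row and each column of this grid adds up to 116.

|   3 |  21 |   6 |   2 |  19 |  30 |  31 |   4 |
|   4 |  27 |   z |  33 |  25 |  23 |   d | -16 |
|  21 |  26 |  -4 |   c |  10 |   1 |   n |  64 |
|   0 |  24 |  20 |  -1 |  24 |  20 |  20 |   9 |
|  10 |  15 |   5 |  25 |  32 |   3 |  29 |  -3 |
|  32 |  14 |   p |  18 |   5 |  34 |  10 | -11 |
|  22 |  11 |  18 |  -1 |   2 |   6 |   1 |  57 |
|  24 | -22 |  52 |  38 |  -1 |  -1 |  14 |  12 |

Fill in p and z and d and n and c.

p = 14, z = 5, d = 15, n = -4, c = 2

Column 4 has 2 + 33 − 1 + 25 + 18 − 1 + 38 = 114; the blank must be 116 − 114 = 2.
Row 3 has 21 + 26 − 4 + 2 + 10 + 1 + 64 = 120; the blank must be 116 − 120 = -4.
Column 7 has 31 − 4 + 20 + 29 + 10 + 1 + 14 = 101; the blank must be 116 − 101 = 15.
Row 2 has 4 + 27 + 33 + 25 + 23 + 15 − 16 = 111; the blank must be 116 − 111 = 5.
Row 6 has 32 + 14 + 18 + 5 + 34 + 10 − 11 = 102; the blank must be 116 − 102 = 14.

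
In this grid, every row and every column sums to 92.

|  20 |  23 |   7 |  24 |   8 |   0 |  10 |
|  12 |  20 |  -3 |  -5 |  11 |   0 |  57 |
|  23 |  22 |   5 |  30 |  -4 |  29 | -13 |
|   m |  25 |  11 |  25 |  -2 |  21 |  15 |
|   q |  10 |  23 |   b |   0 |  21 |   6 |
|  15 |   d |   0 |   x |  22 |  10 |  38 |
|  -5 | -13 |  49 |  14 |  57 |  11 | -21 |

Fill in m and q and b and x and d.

Column 2: 23 + 20 + 22 + 25 + 10 − 13 = 87, so its missing entry is 92 − 87 = 5.
Row 4: 25 + 11 + 25 − 2 + 21 + 15 = 95, so its missing entry is 92 − 95 = -3.
Column 1: 20 + 12 + 23 − 3 + 15 − 5 = 62, so its missing entry is 92 − 62 = 30.
Row 5: 30 + 10 + 23 + 0 + 21 + 6 = 90, so its missing entry is 92 − 90 = 2.
Row 6: 15 + 5 + 0 + 22 + 10 + 38 = 90, so its missing entry is 92 − 90 = 2.

m = -3, q = 30, b = 2, x = 2, d = 5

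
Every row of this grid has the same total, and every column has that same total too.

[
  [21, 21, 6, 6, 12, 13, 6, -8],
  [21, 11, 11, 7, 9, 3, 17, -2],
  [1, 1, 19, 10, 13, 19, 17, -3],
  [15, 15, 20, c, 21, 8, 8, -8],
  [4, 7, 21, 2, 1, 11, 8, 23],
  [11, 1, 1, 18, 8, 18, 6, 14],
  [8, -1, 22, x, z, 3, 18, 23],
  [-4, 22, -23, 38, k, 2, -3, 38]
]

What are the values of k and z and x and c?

Rows 1 and 2 both sum to 77, so that's the common total.
Row 4 has 15 + 15 + 20 + 21 + 8 + 8 − 8 = 79; the blank must be 77 − 79 = -2.
Row 8 has -4 + 22 − 23 + 38 + 2 − 3 + 38 = 70; the blank must be 77 − 70 = 7.
Column 4 has 6 + 7 + 10 − 2 + 2 + 18 + 38 = 79; the blank must be 77 − 79 = -2.
Row 7 has 8 − 1 + 22 − 2 + 3 + 18 + 23 = 71; the blank must be 77 − 71 = 6.

k = 7, z = 6, x = -2, c = -2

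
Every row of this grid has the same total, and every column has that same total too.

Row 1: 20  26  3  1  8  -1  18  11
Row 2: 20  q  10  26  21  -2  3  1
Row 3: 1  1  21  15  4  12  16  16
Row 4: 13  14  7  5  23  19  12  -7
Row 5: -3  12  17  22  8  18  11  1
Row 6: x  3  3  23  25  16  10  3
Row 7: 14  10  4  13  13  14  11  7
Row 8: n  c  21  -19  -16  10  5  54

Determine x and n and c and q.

Rows 1 and 3 both sum to 86, so that's the common total.
Row 2 has 20 + 10 + 26 + 21 − 2 + 3 + 1 = 79; the blank must be 86 − 79 = 7.
Row 6 has 3 + 3 + 23 + 25 + 16 + 10 + 3 = 83; the blank must be 86 − 83 = 3.
Column 1 has 20 + 20 + 1 + 13 − 3 + 3 + 14 = 68; the blank must be 86 − 68 = 18.
Row 8 has 18 + 21 − 19 − 16 + 10 + 5 + 54 = 73; the blank must be 86 − 73 = 13.

x = 3, n = 18, c = 13, q = 7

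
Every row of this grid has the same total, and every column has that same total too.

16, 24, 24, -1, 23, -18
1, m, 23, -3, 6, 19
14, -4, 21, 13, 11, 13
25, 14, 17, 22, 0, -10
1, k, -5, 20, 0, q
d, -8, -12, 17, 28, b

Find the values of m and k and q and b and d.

Rows 1 and 3 both sum to 68, so that's the common total.
Row 2 has 1 + 23 − 3 + 6 + 19 = 46; the blank must be 68 − 46 = 22.
Column 1 has 16 + 1 + 14 + 25 + 1 = 57; the blank must be 68 − 57 = 11.
Row 6 has 11 − 8 − 12 + 17 + 28 = 36; the blank must be 68 − 36 = 32.
Column 6 has -18 + 19 + 13 − 10 + 32 = 36; the blank must be 68 − 36 = 32.
Row 5 has 1 − 5 + 20 + 0 + 32 = 48; the blank must be 68 − 48 = 20.

m = 22, k = 20, q = 32, b = 32, d = 11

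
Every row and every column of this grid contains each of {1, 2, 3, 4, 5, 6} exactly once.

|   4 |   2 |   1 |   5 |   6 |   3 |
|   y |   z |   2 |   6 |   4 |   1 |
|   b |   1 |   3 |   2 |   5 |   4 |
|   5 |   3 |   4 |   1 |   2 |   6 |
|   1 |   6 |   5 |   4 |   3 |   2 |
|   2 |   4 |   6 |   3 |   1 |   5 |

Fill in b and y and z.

b = 6, y = 3, z = 5

Cell (2,2): column 2 already has {1, 2, 3, 4, 6} → 5.
Cell (2,1): row 2 already has {1, 2, 4, 5, 6} → 3.
For row 3, column 1: row 3 already has {1, 2, 3, 4, 5}; that leaves 6.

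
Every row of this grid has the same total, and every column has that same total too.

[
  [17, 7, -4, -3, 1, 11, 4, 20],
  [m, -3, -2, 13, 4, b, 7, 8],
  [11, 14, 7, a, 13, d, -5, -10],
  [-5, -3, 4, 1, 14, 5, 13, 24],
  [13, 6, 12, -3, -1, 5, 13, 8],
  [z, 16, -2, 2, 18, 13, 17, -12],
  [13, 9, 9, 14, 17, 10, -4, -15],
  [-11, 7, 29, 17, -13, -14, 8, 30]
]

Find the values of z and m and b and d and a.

Rows 1 and 4 both sum to 53, so that's the common total.
Column 4 has -3 + 13 + 1 − 3 + 2 + 14 + 17 = 41; the blank must be 53 − 41 = 12.
Row 6 has 16 − 2 + 2 + 18 + 13 + 17 − 12 = 52; the blank must be 53 − 52 = 1.
Column 1 has 17 + 11 − 5 + 13 + 1 + 13 − 11 = 39; the blank must be 53 − 39 = 14.
Row 2 has 14 − 3 − 2 + 13 + 4 + 7 + 8 = 41; the blank must be 53 − 41 = 12.
Row 3 has 11 + 14 + 7 + 12 + 13 − 5 − 10 = 42; the blank must be 53 − 42 = 11.

z = 1, m = 14, b = 12, d = 11, a = 12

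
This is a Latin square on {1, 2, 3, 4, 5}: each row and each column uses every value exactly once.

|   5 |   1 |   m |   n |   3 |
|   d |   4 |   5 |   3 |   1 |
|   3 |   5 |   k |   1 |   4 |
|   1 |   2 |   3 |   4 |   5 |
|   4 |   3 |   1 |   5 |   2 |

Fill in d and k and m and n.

d = 2, k = 2, m = 4, n = 2

At (row 2, col 1): row 2 already has {1, 3, 4, 5}, so the value is 2.
Cell (1,4): column 4 already has {1, 3, 4, 5} → 2.
Cell (1,3): row 1 already has {1, 2, 3, 5} → 4.
At (row 3, col 3): row 3 already has {1, 3, 4, 5}, so the value is 2.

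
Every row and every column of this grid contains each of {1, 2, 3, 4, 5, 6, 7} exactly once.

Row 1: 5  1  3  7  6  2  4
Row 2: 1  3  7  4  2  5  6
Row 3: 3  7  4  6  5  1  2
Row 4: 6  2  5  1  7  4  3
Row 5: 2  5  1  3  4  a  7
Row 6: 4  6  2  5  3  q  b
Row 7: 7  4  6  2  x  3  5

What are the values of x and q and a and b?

x = 1, q = 7, a = 6, b = 1

At (row 5, col 6): row 5 already has {1, 2, 3, 4, 5, 7}, so the value is 6.
Cell (6,6): column 6 already has {1, 2, 3, 4, 5, 6} → 7.
For row 7, column 5: row 7 already has {2, 3, 4, 5, 6, 7}; that leaves 1.
At (row 6, col 7): row 6 already has {2, 3, 4, 5, 6, 7}, so the value is 1.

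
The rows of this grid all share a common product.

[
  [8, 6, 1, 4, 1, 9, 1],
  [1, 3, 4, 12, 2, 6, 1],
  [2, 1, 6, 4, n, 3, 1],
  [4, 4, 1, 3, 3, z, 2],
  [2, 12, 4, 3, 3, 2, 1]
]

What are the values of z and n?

Rows 1 and 5 each multiply to 1728, so every row has product 1728.
Row 4: 4×4×1×3×3×2 = 288, so the missing entry is 1728 ÷ 288 = 6.
Row 3: 2×1×6×4×3×1 = 144, so the missing entry is 1728 ÷ 144 = 12.

z = 6, n = 12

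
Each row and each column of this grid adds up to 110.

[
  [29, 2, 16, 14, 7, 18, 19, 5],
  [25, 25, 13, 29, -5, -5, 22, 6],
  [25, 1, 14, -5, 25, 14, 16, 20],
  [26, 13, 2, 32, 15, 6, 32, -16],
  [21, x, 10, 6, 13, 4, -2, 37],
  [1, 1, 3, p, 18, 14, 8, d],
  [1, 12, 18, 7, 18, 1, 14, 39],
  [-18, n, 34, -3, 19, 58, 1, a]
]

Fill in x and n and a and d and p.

Column 4 has 14 + 29 − 5 + 32 + 6 + 7 − 3 = 80; the blank must be 110 − 80 = 30.
Row 6 has 1 + 1 + 3 + 30 + 18 + 14 + 8 = 75; the blank must be 110 − 75 = 35.
Column 8 has 5 + 6 + 20 − 16 + 37 + 35 + 39 = 126; the blank must be 110 − 126 = -16.
Row 8 has -18 + 34 − 3 + 19 + 58 + 1 − 16 = 75; the blank must be 110 − 75 = 35.
Row 5 has 21 + 10 + 6 + 13 + 4 − 2 + 37 = 89; the blank must be 110 − 89 = 21.

x = 21, n = 35, a = -16, d = 35, p = 30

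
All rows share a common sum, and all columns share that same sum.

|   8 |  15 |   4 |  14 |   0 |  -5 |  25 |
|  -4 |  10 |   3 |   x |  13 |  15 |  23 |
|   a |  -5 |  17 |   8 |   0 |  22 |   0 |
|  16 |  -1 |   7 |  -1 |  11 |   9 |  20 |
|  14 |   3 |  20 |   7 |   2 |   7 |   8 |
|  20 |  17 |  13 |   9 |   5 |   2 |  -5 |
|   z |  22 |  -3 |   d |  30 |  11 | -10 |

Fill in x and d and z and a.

Rows 1 and 4 both sum to 61, so that's the common total.
Row 3: -5 + 17 + 8 + 0 + 22 + 0 = 42, so its missing entry is 61 − 42 = 19.
Row 2: -4 + 10 + 3 + 13 + 15 + 23 = 60, so its missing entry is 61 − 60 = 1.
Column 4: 14 + 1 + 8 − 1 + 7 + 9 = 38, so its missing entry is 61 − 38 = 23.
Row 7: 22 − 3 + 23 + 30 + 11 − 10 = 73, so its missing entry is 61 − 73 = -12.

x = 1, d = 23, z = -12, a = 19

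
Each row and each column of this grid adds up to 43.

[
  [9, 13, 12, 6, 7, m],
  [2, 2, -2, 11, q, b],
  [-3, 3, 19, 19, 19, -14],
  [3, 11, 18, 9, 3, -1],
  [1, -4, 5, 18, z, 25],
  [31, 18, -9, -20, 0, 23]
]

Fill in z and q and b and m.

Row 5: 1 − 4 + 5 + 18 + 25 = 45, so its missing entry is 43 − 45 = -2.
Row 1: 9 + 13 + 12 + 6 + 7 = 47, so its missing entry is 43 − 47 = -4.
Column 5: 7 + 19 + 3 − 2 + 0 = 27, so its missing entry is 43 − 27 = 16.
Row 2: 2 + 2 − 2 + 11 + 16 = 29, so its missing entry is 43 − 29 = 14.

z = -2, q = 16, b = 14, m = -4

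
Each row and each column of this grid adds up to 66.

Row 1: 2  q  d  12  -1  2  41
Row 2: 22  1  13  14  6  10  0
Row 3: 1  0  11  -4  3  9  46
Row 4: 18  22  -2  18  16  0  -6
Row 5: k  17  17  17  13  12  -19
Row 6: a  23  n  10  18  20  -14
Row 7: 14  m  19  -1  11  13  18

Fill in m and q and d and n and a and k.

Row 5 has 17 + 17 + 17 + 13 + 12 − 19 = 57; the blank must be 66 − 57 = 9.
Row 7 has 14 + 19 − 1 + 11 + 13 + 18 = 74; the blank must be 66 − 74 = -8.
Column 2 has 1 + 0 + 22 + 17 + 23 − 8 = 55; the blank must be 66 − 55 = 11.
Row 1 has 2 + 11 + 12 − 1 + 2 + 41 = 67; the blank must be 66 − 67 = -1.
Column 1 has 2 + 22 + 1 + 18 + 9 + 14 = 66; the blank must be 66 − 66 = 0.
Row 6 has 0 + 23 + 10 + 18 + 20 − 14 = 57; the blank must be 66 − 57 = 9.

m = -8, q = 11, d = -1, n = 9, a = 0, k = 9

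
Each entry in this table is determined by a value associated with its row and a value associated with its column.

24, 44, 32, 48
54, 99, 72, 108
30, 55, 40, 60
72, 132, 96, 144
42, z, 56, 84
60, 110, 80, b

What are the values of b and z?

b = 120, z = 77

Each row is a constant multiple of every other row — this is a multiplication table with the headers hidden.
Row 6 is 60/24 = 5/2 times row 1, so its entry in column 4 is 48 × 5/2 = 120.
Row 5 is 42/24 = 7/4 times row 1, so its entry in column 2 is 44 × 7/4 = 77.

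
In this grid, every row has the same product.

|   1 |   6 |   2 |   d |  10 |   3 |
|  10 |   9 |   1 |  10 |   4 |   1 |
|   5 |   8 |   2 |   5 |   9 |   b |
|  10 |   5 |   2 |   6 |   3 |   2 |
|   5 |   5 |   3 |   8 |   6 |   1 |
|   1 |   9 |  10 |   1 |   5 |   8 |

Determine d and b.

d = 10, b = 1

Rows 2 and 6 each multiply to 3600, so every row has product 3600.
Row 1: 1×6×2×10×3 = 360, so the missing entry is 3600 ÷ 360 = 10.
Row 3: 5×8×2×5×9 = 3600, so the missing entry is 3600 ÷ 3600 = 1.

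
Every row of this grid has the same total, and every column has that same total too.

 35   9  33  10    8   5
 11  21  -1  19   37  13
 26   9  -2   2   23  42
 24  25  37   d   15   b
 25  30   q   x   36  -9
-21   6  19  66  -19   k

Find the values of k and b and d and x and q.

Rows 1 and 2 both sum to 100, so that's the common total.
Row 6: -21 + 6 + 19 + 66 − 19 = 51, so its missing entry is 100 − 51 = 49.
Column 3: 33 − 1 − 2 + 37 + 19 = 86, so its missing entry is 100 − 86 = 14.
Row 5: 25 + 30 + 14 + 36 − 9 = 96, so its missing entry is 100 − 96 = 4.
Column 4: 10 + 19 + 2 + 4 + 66 = 101, so its missing entry is 100 − 101 = -1.
Row 4: 24 + 25 + 37 − 1 + 15 = 100, so its missing entry is 100 − 100 = 0.

k = 49, b = 0, d = -1, x = 4, q = 14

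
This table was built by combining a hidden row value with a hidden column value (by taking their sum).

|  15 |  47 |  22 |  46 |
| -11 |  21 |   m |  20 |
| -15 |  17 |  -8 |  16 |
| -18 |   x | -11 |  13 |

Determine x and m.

The difference between any two rows is the same in every column — this is an addition table with the headers hidden.
Row 4 minus row 1 is -18 − 15 = -33, so its entry in column 2 is 47 + (-33) = 14.
Row 2 minus row 1 is -11 − 15 = -26, so its entry in column 3 is 22 + (-26) = -4.

x = 14, m = -4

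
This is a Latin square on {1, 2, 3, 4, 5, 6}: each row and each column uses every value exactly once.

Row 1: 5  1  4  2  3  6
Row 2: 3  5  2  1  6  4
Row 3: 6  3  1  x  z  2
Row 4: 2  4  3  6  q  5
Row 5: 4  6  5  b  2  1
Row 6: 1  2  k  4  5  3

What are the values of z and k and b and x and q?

z = 4, k = 6, b = 3, x = 5, q = 1

Cell (4,5): row 4 already has {2, 3, 4, 5, 6} → 1.
At (row 3, col 5): column 5 already has {1, 2, 3, 5, 6}, so the value is 4.
At (row 5, col 4): row 5 already has {1, 2, 4, 5, 6}, so the value is 3.
For row 3, column 4: row 3 already has {1, 2, 3, 4, 6}; that leaves 5.
At (row 6, col 3): row 6 already has {1, 2, 3, 4, 5}, so the value is 6.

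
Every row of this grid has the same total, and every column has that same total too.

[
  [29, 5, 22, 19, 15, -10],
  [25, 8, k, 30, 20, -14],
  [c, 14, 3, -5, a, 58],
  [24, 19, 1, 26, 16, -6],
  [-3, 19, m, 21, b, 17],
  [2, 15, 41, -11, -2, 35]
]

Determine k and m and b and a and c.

k = 11, m = 2, b = 24, a = 7, c = 3

Rows 1 and 4 both sum to 80, so that's the common total.
Row 2 has 25 + 8 + 30 + 20 − 14 = 69; the blank must be 80 − 69 = 11.
Column 1 has 29 + 25 + 24 − 3 + 2 = 77; the blank must be 80 − 77 = 3.
Row 3 has 3 + 14 + 3 − 5 + 58 = 73; the blank must be 80 − 73 = 7.
Column 5 has 15 + 20 + 7 + 16 − 2 = 56; the blank must be 80 − 56 = 24.
Row 5 has -3 + 19 + 21 + 24 + 17 = 78; the blank must be 80 − 78 = 2.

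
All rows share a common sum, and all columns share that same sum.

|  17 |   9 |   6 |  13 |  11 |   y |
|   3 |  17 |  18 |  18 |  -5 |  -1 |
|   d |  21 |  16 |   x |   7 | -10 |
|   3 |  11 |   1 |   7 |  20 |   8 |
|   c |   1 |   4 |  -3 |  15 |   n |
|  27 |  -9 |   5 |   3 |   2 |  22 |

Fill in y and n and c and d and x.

y = -6, n = 37, c = -4, d = 4, x = 12

Rows 2 and 4 both sum to 50, so that's the common total.
Column 4 has 13 + 18 + 7 − 3 + 3 = 38; the blank must be 50 − 38 = 12.
Row 3 has 21 + 16 + 12 + 7 − 10 = 46; the blank must be 50 − 46 = 4.
Column 1 has 17 + 3 + 4 + 3 + 27 = 54; the blank must be 50 − 54 = -4.
Row 5 has -4 + 1 + 4 − 3 + 15 = 13; the blank must be 50 − 13 = 37.
Row 1 has 17 + 9 + 6 + 13 + 11 = 56; the blank must be 50 − 56 = -6.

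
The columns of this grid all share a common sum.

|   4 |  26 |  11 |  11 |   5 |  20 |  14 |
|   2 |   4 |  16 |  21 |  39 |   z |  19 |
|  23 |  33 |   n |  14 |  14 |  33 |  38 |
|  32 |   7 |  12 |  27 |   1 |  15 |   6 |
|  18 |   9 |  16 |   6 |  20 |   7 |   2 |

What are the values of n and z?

n = 24, z = 4

Columns 4 and 5 both add up to 79, so every column sums to 79.
Column 3: 11 + 16 + 12 + 16 = 55, so the missing entry is 79 − 55 = 24.
Column 6: 20 + 33 + 15 + 7 = 75, so the missing entry is 79 − 75 = 4.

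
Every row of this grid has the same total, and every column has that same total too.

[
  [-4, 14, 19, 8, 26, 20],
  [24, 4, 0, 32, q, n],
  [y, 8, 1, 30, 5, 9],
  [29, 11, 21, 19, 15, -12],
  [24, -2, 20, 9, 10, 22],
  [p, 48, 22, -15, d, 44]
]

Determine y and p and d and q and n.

Rows 1 and 4 both sum to 83, so that's the common total.
The known cells in column 6 total 83, leaving 83 − 83 = 0 for the blank.
The known cells in row 3 total 53, leaving 83 − 53 = 30 for the blank.
The known cells in row 2 total 60, leaving 83 − 60 = 23 for the blank.
The known cells in column 5 total 79, leaving 83 − 79 = 4 for the blank.
The known cells in row 6 total 103, leaving 83 − 103 = -20 for the blank.

y = 30, p = -20, d = 4, q = 23, n = 0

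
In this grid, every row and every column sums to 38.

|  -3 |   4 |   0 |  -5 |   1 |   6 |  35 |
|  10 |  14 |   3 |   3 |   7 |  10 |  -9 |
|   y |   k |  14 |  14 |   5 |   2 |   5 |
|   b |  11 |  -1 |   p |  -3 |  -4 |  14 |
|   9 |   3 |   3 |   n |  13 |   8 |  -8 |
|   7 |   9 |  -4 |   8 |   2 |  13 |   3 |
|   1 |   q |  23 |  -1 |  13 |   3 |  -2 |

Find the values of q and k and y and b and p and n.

q = 1, k = -4, y = 2, b = 12, p = 9, n = 10

Row 5 has 9 + 3 + 3 + 13 + 8 − 8 = 28; the blank must be 38 − 28 = 10.
Row 7 has 1 + 23 − 1 + 13 + 3 − 2 = 37; the blank must be 38 − 37 = 1.
Column 2 has 4 + 14 + 11 + 3 + 9 + 1 = 42; the blank must be 38 − 42 = -4.
Row 3 has -4 + 14 + 14 + 5 + 2 + 5 = 36; the blank must be 38 − 36 = 2.
Column 1 has -3 + 10 + 2 + 9 + 7 + 1 = 26; the blank must be 38 − 26 = 12.
Row 4 has 12 + 11 − 1 − 3 − 4 + 14 = 29; the blank must be 38 − 29 = 9.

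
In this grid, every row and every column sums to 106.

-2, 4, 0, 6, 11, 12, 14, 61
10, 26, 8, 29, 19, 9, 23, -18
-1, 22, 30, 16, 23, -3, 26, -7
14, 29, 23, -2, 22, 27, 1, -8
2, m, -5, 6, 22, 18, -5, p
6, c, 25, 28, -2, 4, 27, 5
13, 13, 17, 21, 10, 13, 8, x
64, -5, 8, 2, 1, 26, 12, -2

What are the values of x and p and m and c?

x = 11, p = 64, m = 4, c = 13

Row 7: 13 + 13 + 17 + 21 + 10 + 13 + 8 = 95, so its missing entry is 106 − 95 = 11.
Row 6: 6 + 25 + 28 − 2 + 4 + 27 + 5 = 93, so its missing entry is 106 − 93 = 13.
Column 2: 4 + 26 + 22 + 29 + 13 + 13 − 5 = 102, so its missing entry is 106 − 102 = 4.
Row 5: 2 + 4 − 5 + 6 + 22 + 18 − 5 = 42, so its missing entry is 106 − 42 = 64.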